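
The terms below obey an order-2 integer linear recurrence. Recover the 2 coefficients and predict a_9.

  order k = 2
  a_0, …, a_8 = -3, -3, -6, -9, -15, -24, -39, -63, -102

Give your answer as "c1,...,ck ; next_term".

  a_2 = 1·-3 + 1·-3 = -6
  a_3 = 1·-6 + 1·-3 = -9
  a_4 = 1·-9 + 1·-6 = -15
  a_5 = 1·-15 + 1·-9 = -24
  a_6 = 1·-24 + 1·-15 = -39
  a_7 = 1·-39 + 1·-24 = -63
  a_8 = 1·-63 + 1·-39 = -102
  a_9 = 1·-102 + 1·-63 = -165

1,1 ; -165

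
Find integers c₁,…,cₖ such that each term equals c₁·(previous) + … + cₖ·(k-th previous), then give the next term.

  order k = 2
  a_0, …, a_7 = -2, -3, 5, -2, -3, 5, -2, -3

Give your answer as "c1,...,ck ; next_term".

  a_2 = -1·-3 + -1·-2 = 5
  a_3 = -1·5 + -1·-3 = -2
  a_4 = -1·-2 + -1·5 = -3
  a_5 = -1·-3 + -1·-2 = 5
  a_6 = -1·5 + -1·-3 = -2
  a_7 = -1·-2 + -1·5 = -3
  a_8 = -1·-3 + -1·-2 = 5

-1,-1 ; 5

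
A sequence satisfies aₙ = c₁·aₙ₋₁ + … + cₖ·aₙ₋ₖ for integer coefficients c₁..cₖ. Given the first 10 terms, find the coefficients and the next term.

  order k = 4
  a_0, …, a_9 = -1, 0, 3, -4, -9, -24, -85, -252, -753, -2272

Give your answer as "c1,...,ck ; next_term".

3,0,1,-3 ; -6813

  a_4 = 3·-4 + 0·3 + 1·0 + -3·-1 = -9
  a_5 = 3·-9 + 0·-4 + 1·3 + -3·0 = -24
  a_6 = 3·-24 + 0·-9 + 1·-4 + -3·3 = -85
  a_7 = 3·-85 + 0·-24 + 1·-9 + -3·-4 = -252
  a_8 = 3·-252 + 0·-85 + 1·-24 + -3·-9 = -753
  a_9 = 3·-753 + 0·-252 + 1·-85 + -3·-24 = -2272
  a_10 = 3·-2272 + 0·-753 + 1·-252 + -3·-85 = -6813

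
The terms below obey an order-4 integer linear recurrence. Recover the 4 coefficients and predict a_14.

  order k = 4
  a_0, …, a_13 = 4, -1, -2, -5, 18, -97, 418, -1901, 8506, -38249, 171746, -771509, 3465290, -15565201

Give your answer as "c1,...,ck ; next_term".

-4,3,4,2 ; 69914130

  a_4 = -4·-5 + 3·-2 + 4·-1 + 2·4 = 18
  a_5 = -4·18 + 3·-5 + 4·-2 + 2·-1 = -97
  a_6 = -4·-97 + 3·18 + 4·-5 + 2·-2 = 418
  a_7 = -4·418 + 3·-97 + 4·18 + 2·-5 = -1901
  a_8 = -4·-1901 + 3·418 + 4·-97 + 2·18 = 8506
  a_9 = -4·8506 + 3·-1901 + 4·418 + 2·-97 = -38249
  a_10 = -4·-38249 + 3·8506 + 4·-1901 + 2·418 = 171746
  a_11 = -4·171746 + 3·-38249 + 4·8506 + 2·-1901 = -771509
  a_12 = -4·-771509 + 3·171746 + 4·-38249 + 2·8506 = 3465290
  a_13 = -4·3465290 + 3·-771509 + 4·171746 + 2·-38249 = -15565201
  a_14 = -4·-15565201 + 3·3465290 + 4·-771509 + 2·171746 = 69914130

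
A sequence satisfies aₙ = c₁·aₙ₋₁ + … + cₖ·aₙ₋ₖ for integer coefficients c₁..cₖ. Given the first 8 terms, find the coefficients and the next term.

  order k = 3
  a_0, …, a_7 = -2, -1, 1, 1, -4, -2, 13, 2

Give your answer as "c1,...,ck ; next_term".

0,-3,1 ; -41

  a_3 = 0·1 + -3·-1 + 1·-2 = 1
  a_4 = 0·1 + -3·1 + 1·-1 = -4
  a_5 = 0·-4 + -3·1 + 1·1 = -2
  a_6 = 0·-2 + -3·-4 + 1·1 = 13
  a_7 = 0·13 + -3·-2 + 1·-4 = 2
  a_8 = 0·2 + -3·13 + 1·-2 = -41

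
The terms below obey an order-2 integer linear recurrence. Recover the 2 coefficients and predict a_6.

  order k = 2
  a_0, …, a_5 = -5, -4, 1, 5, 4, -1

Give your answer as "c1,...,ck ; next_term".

1,-1 ; -5

  a_2 = 1·-4 + -1·-5 = 1
  a_3 = 1·1 + -1·-4 = 5
  a_4 = 1·5 + -1·1 = 4
  a_5 = 1·4 + -1·5 = -1
  a_6 = 1·-1 + -1·4 = -5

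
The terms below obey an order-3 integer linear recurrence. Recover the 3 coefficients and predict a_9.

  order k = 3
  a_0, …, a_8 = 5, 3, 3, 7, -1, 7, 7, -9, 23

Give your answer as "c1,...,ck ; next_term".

-1,0,2 ; -9

  a_3 = -1·3 + 0·3 + 2·5 = 7
  a_4 = -1·7 + 0·3 + 2·3 = -1
  a_5 = -1·-1 + 0·7 + 2·3 = 7
  a_6 = -1·7 + 0·-1 + 2·7 = 7
  a_7 = -1·7 + 0·7 + 2·-1 = -9
  a_8 = -1·-9 + 0·7 + 2·7 = 23
  a_9 = -1·23 + 0·-9 + 2·7 = -9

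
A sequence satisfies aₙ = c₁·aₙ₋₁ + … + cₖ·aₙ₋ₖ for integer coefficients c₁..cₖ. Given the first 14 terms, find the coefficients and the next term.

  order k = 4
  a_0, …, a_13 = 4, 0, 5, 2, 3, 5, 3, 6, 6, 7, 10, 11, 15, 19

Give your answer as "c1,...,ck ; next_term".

1,1,0,-1 ; 24

  a_4 = 1·2 + 1·5 + 0·0 + -1·4 = 3
  a_5 = 1·3 + 1·2 + 0·5 + -1·0 = 5
  a_6 = 1·5 + 1·3 + 0·2 + -1·5 = 3
  a_7 = 1·3 + 1·5 + 0·3 + -1·2 = 6
  a_8 = 1·6 + 1·3 + 0·5 + -1·3 = 6
  a_9 = 1·6 + 1·6 + 0·3 + -1·5 = 7
  a_10 = 1·7 + 1·6 + 0·6 + -1·3 = 10
  a_11 = 1·10 + 1·7 + 0·6 + -1·6 = 11
  a_12 = 1·11 + 1·10 + 0·7 + -1·6 = 15
  a_13 = 1·15 + 1·11 + 0·10 + -1·7 = 19
  a_14 = 1·19 + 1·15 + 0·11 + -1·10 = 24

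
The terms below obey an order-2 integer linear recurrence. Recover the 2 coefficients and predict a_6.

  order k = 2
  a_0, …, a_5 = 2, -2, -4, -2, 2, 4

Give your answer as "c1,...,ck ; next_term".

  a_2 = 1·-2 + -1·2 = -4
  a_3 = 1·-4 + -1·-2 = -2
  a_4 = 1·-2 + -1·-4 = 2
  a_5 = 1·2 + -1·-2 = 4
  a_6 = 1·4 + -1·2 = 2

1,-1 ; 2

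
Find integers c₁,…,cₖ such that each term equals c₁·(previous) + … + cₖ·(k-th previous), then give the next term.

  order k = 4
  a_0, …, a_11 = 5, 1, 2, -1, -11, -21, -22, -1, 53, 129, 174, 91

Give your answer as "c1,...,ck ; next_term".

  a_4 = 2·-1 + -2·2 + 0·1 + -1·5 = -11
  a_5 = 2·-11 + -2·-1 + 0·2 + -1·1 = -21
  a_6 = 2·-21 + -2·-11 + 0·-1 + -1·2 = -22
  a_7 = 2·-22 + -2·-21 + 0·-11 + -1·-1 = -1
  a_8 = 2·-1 + -2·-22 + 0·-21 + -1·-11 = 53
  a_9 = 2·53 + -2·-1 + 0·-22 + -1·-21 = 129
  a_10 = 2·129 + -2·53 + 0·-1 + -1·-22 = 174
  a_11 = 2·174 + -2·129 + 0·53 + -1·-1 = 91
  a_12 = 2·91 + -2·174 + 0·129 + -1·53 = -219

2,-2,0,-1 ; -219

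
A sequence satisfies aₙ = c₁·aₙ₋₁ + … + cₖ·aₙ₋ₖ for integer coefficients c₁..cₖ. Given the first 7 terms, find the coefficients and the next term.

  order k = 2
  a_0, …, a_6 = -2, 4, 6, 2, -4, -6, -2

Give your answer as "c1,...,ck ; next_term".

1,-1 ; 4

  a_2 = 1·4 + -1·-2 = 6
  a_3 = 1·6 + -1·4 = 2
  a_4 = 1·2 + -1·6 = -4
  a_5 = 1·-4 + -1·2 = -6
  a_6 = 1·-6 + -1·-4 = -2
  a_7 = 1·-2 + -1·-6 = 4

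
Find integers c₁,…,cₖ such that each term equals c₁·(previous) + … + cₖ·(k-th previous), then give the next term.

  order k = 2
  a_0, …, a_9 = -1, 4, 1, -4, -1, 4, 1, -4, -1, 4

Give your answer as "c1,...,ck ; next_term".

  a_2 = 0·4 + -1·-1 = 1
  a_3 = 0·1 + -1·4 = -4
  a_4 = 0·-4 + -1·1 = -1
  a_5 = 0·-1 + -1·-4 = 4
  a_6 = 0·4 + -1·-1 = 1
  a_7 = 0·1 + -1·4 = -4
  a_8 = 0·-4 + -1·1 = -1
  a_9 = 0·-1 + -1·-4 = 4
  a_10 = 0·4 + -1·-1 = 1

0,-1 ; 1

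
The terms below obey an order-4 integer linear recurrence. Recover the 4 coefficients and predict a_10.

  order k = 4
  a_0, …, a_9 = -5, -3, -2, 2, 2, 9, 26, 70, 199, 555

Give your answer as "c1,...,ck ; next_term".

  a_4 = 2·2 + 2·-2 + 1·-3 + -1·-5 = 2
  a_5 = 2·2 + 2·2 + 1·-2 + -1·-3 = 9
  a_6 = 2·9 + 2·2 + 1·2 + -1·-2 = 26
  a_7 = 2·26 + 2·9 + 1·2 + -1·2 = 70
  a_8 = 2·70 + 2·26 + 1·9 + -1·2 = 199
  a_9 = 2·199 + 2·70 + 1·26 + -1·9 = 555
  a_10 = 2·555 + 2·199 + 1·70 + -1·26 = 1552

2,2,1,-1 ; 1552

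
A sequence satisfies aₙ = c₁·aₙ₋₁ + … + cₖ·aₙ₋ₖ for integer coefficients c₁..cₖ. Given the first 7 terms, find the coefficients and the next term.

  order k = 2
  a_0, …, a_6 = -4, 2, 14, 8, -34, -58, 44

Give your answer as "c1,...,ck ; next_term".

1,-3 ; 218

  a_2 = 1·2 + -3·-4 = 14
  a_3 = 1·14 + -3·2 = 8
  a_4 = 1·8 + -3·14 = -34
  a_5 = 1·-34 + -3·8 = -58
  a_6 = 1·-58 + -3·-34 = 44
  a_7 = 1·44 + -3·-58 = 218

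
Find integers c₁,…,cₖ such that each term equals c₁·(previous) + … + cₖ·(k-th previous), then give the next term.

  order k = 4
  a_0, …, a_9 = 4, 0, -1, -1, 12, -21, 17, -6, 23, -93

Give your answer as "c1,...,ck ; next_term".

-2,-2,-1,2 ; 180

  a_4 = -2·-1 + -2·-1 + -1·0 + 2·4 = 12
  a_5 = -2·12 + -2·-1 + -1·-1 + 2·0 = -21
  a_6 = -2·-21 + -2·12 + -1·-1 + 2·-1 = 17
  a_7 = -2·17 + -2·-21 + -1·12 + 2·-1 = -6
  a_8 = -2·-6 + -2·17 + -1·-21 + 2·12 = 23
  a_9 = -2·23 + -2·-6 + -1·17 + 2·-21 = -93
  a_10 = -2·-93 + -2·23 + -1·-6 + 2·17 = 180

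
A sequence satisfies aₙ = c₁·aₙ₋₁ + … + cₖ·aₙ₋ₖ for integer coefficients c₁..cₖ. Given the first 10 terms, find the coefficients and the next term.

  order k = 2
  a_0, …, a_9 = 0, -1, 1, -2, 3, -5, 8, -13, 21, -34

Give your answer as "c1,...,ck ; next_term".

-1,1 ; 55

  a_2 = -1·-1 + 1·0 = 1
  a_3 = -1·1 + 1·-1 = -2
  a_4 = -1·-2 + 1·1 = 3
  a_5 = -1·3 + 1·-2 = -5
  a_6 = -1·-5 + 1·3 = 8
  a_7 = -1·8 + 1·-5 = -13
  a_8 = -1·-13 + 1·8 = 21
  a_9 = -1·21 + 1·-13 = -34
  a_10 = -1·-34 + 1·21 = 55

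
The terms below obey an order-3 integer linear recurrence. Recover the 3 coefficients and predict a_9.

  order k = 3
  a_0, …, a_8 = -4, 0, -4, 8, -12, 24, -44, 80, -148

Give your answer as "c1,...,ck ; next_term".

  a_3 = -1·-4 + 1·0 + -1·-4 = 8
  a_4 = -1·8 + 1·-4 + -1·0 = -12
  a_5 = -1·-12 + 1·8 + -1·-4 = 24
  a_6 = -1·24 + 1·-12 + -1·8 = -44
  a_7 = -1·-44 + 1·24 + -1·-12 = 80
  a_8 = -1·80 + 1·-44 + -1·24 = -148
  a_9 = -1·-148 + 1·80 + -1·-44 = 272

-1,1,-1 ; 272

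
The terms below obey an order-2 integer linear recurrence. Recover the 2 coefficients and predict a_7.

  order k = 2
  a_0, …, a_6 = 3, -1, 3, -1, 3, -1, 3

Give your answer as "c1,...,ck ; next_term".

0,1 ; -1

  a_2 = 0·-1 + 1·3 = 3
  a_3 = 0·3 + 1·-1 = -1
  a_4 = 0·-1 + 1·3 = 3
  a_5 = 0·3 + 1·-1 = -1
  a_6 = 0·-1 + 1·3 = 3
  a_7 = 0·3 + 1·-1 = -1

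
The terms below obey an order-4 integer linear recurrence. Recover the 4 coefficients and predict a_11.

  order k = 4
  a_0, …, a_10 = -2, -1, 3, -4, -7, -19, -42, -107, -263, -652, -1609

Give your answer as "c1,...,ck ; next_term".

  a_4 = 2·-4 + 1·3 + 0·-1 + 1·-2 = -7
  a_5 = 2·-7 + 1·-4 + 0·3 + 1·-1 = -19
  a_6 = 2·-19 + 1·-7 + 0·-4 + 1·3 = -42
  a_7 = 2·-42 + 1·-19 + 0·-7 + 1·-4 = -107
  a_8 = 2·-107 + 1·-42 + 0·-19 + 1·-7 = -263
  a_9 = 2·-263 + 1·-107 + 0·-42 + 1·-19 = -652
  a_10 = 2·-652 + 1·-263 + 0·-107 + 1·-42 = -1609
  a_11 = 2·-1609 + 1·-652 + 0·-263 + 1·-107 = -3977

2,1,0,1 ; -3977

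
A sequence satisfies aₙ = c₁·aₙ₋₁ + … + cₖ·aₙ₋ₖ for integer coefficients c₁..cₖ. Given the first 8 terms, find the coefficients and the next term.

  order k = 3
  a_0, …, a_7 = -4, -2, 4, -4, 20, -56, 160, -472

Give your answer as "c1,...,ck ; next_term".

-2,2,-2 ; 1376

  a_3 = -2·4 + 2·-2 + -2·-4 = -4
  a_4 = -2·-4 + 2·4 + -2·-2 = 20
  a_5 = -2·20 + 2·-4 + -2·4 = -56
  a_6 = -2·-56 + 2·20 + -2·-4 = 160
  a_7 = -2·160 + 2·-56 + -2·20 = -472
  a_8 = -2·-472 + 2·160 + -2·-56 = 1376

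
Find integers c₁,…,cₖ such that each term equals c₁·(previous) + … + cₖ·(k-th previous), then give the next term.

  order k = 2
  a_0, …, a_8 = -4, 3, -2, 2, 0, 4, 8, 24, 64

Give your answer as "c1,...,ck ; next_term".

2,2 ; 176

  a_2 = 2·3 + 2·-4 = -2
  a_3 = 2·-2 + 2·3 = 2
  a_4 = 2·2 + 2·-2 = 0
  a_5 = 2·0 + 2·2 = 4
  a_6 = 2·4 + 2·0 = 8
  a_7 = 2·8 + 2·4 = 24
  a_8 = 2·24 + 2·8 = 64
  a_9 = 2·64 + 2·24 = 176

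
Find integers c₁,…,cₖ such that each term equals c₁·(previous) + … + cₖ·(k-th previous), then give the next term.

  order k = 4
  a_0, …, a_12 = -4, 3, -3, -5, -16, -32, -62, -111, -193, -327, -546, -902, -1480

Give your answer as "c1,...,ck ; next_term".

  a_4 = 3·-5 + -2·-3 + -1·3 + 1·-4 = -16
  a_5 = 3·-16 + -2·-5 + -1·-3 + 1·3 = -32
  a_6 = 3·-32 + -2·-16 + -1·-5 + 1·-3 = -62
  a_7 = 3·-62 + -2·-32 + -1·-16 + 1·-5 = -111
  a_8 = 3·-111 + -2·-62 + -1·-32 + 1·-16 = -193
  a_9 = 3·-193 + -2·-111 + -1·-62 + 1·-32 = -327
  a_10 = 3·-327 + -2·-193 + -1·-111 + 1·-62 = -546
  a_11 = 3·-546 + -2·-327 + -1·-193 + 1·-111 = -902
  a_12 = 3·-902 + -2·-546 + -1·-327 + 1·-193 = -1480
  a_13 = 3·-1480 + -2·-902 + -1·-546 + 1·-327 = -2417

3,-2,-1,1 ; -2417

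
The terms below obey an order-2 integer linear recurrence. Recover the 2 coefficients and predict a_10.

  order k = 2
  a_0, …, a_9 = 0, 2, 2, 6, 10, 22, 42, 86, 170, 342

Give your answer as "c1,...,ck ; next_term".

  a_2 = 1·2 + 2·0 = 2
  a_3 = 1·2 + 2·2 = 6
  a_4 = 1·6 + 2·2 = 10
  a_5 = 1·10 + 2·6 = 22
  a_6 = 1·22 + 2·10 = 42
  a_7 = 1·42 + 2·22 = 86
  a_8 = 1·86 + 2·42 = 170
  a_9 = 1·170 + 2·86 = 342
  a_10 = 1·342 + 2·170 = 682

1,2 ; 682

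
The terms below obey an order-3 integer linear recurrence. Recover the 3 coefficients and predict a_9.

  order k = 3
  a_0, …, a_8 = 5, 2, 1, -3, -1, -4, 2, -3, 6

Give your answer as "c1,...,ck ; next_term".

  a_3 = 0·1 + 1·2 + -1·5 = -3
  a_4 = 0·-3 + 1·1 + -1·2 = -1
  a_5 = 0·-1 + 1·-3 + -1·1 = -4
  a_6 = 0·-4 + 1·-1 + -1·-3 = 2
  a_7 = 0·2 + 1·-4 + -1·-1 = -3
  a_8 = 0·-3 + 1·2 + -1·-4 = 6
  a_9 = 0·6 + 1·-3 + -1·2 = -5

0,1,-1 ; -5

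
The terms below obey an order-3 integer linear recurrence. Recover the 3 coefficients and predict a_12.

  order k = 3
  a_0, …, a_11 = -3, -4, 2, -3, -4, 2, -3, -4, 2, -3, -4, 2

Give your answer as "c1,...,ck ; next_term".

  a_3 = 0·2 + 0·-4 + 1·-3 = -3
  a_4 = 0·-3 + 0·2 + 1·-4 = -4
  a_5 = 0·-4 + 0·-3 + 1·2 = 2
  a_6 = 0·2 + 0·-4 + 1·-3 = -3
  a_7 = 0·-3 + 0·2 + 1·-4 = -4
  a_8 = 0·-4 + 0·-3 + 1·2 = 2
  a_9 = 0·2 + 0·-4 + 1·-3 = -3
  a_10 = 0·-3 + 0·2 + 1·-4 = -4
  a_11 = 0·-4 + 0·-3 + 1·2 = 2
  a_12 = 0·2 + 0·-4 + 1·-3 = -3

0,0,1 ; -3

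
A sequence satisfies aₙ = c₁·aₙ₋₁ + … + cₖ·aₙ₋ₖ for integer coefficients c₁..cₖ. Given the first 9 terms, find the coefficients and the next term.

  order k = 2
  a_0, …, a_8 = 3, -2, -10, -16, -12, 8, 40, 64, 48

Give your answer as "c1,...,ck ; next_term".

2,-2 ; -32

  a_2 = 2·-2 + -2·3 = -10
  a_3 = 2·-10 + -2·-2 = -16
  a_4 = 2·-16 + -2·-10 = -12
  a_5 = 2·-12 + -2·-16 = 8
  a_6 = 2·8 + -2·-12 = 40
  a_7 = 2·40 + -2·8 = 64
  a_8 = 2·64 + -2·40 = 48
  a_9 = 2·48 + -2·64 = -32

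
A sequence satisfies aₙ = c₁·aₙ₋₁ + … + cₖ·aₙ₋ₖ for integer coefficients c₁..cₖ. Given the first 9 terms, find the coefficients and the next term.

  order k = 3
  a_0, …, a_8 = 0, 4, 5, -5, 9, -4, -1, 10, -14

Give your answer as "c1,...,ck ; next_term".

-1,0,1 ; 13

  a_3 = -1·5 + 0·4 + 1·0 = -5
  a_4 = -1·-5 + 0·5 + 1·4 = 9
  a_5 = -1·9 + 0·-5 + 1·5 = -4
  a_6 = -1·-4 + 0·9 + 1·-5 = -1
  a_7 = -1·-1 + 0·-4 + 1·9 = 10
  a_8 = -1·10 + 0·-1 + 1·-4 = -14
  a_9 = -1·-14 + 0·10 + 1·-1 = 13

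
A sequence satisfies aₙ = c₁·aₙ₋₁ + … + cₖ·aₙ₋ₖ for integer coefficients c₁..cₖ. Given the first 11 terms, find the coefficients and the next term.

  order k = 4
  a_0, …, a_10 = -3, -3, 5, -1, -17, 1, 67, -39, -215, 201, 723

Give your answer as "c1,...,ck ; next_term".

-1,-3,-2,3 ; -1013

  a_4 = -1·-1 + -3·5 + -2·-3 + 3·-3 = -17
  a_5 = -1·-17 + -3·-1 + -2·5 + 3·-3 = 1
  a_6 = -1·1 + -3·-17 + -2·-1 + 3·5 = 67
  a_7 = -1·67 + -3·1 + -2·-17 + 3·-1 = -39
  a_8 = -1·-39 + -3·67 + -2·1 + 3·-17 = -215
  a_9 = -1·-215 + -3·-39 + -2·67 + 3·1 = 201
  a_10 = -1·201 + -3·-215 + -2·-39 + 3·67 = 723
  a_11 = -1·723 + -3·201 + -2·-215 + 3·-39 = -1013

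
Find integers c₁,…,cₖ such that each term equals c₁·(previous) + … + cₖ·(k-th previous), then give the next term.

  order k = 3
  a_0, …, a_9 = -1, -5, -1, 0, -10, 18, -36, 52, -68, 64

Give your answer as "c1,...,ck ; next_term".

-2,0,2 ; -24

  a_3 = -2·-1 + 0·-5 + 2·-1 = 0
  a_4 = -2·0 + 0·-1 + 2·-5 = -10
  a_5 = -2·-10 + 0·0 + 2·-1 = 18
  a_6 = -2·18 + 0·-10 + 2·0 = -36
  a_7 = -2·-36 + 0·18 + 2·-10 = 52
  a_8 = -2·52 + 0·-36 + 2·18 = -68
  a_9 = -2·-68 + 0·52 + 2·-36 = 64
  a_10 = -2·64 + 0·-68 + 2·52 = -24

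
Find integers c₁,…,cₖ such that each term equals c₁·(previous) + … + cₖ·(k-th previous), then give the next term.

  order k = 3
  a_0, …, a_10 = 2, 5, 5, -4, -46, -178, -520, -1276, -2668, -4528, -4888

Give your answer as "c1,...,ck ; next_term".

4,-4,-2 ; 3896

  a_3 = 4·5 + -4·5 + -2·2 = -4
  a_4 = 4·-4 + -4·5 + -2·5 = -46
  a_5 = 4·-46 + -4·-4 + -2·5 = -178
  a_6 = 4·-178 + -4·-46 + -2·-4 = -520
  a_7 = 4·-520 + -4·-178 + -2·-46 = -1276
  a_8 = 4·-1276 + -4·-520 + -2·-178 = -2668
  a_9 = 4·-2668 + -4·-1276 + -2·-520 = -4528
  a_10 = 4·-4528 + -4·-2668 + -2·-1276 = -4888
  a_11 = 4·-4888 + -4·-4528 + -2·-2668 = 3896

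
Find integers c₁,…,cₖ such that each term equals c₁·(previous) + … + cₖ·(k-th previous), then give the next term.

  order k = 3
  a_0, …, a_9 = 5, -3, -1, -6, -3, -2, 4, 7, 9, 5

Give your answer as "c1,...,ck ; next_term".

  a_3 = 1·-1 + 0·-3 + -1·5 = -6
  a_4 = 1·-6 + 0·-1 + -1·-3 = -3
  a_5 = 1·-3 + 0·-6 + -1·-1 = -2
  a_6 = 1·-2 + 0·-3 + -1·-6 = 4
  a_7 = 1·4 + 0·-2 + -1·-3 = 7
  a_8 = 1·7 + 0·4 + -1·-2 = 9
  a_9 = 1·9 + 0·7 + -1·4 = 5
  a_10 = 1·5 + 0·9 + -1·7 = -2

1,0,-1 ; -2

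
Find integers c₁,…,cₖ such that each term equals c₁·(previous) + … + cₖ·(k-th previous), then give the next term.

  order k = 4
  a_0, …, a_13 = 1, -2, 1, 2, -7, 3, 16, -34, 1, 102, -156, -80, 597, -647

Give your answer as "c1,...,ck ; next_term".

  a_4 = -1·2 + -2·1 + 2·-2 + 1·1 = -7
  a_5 = -1·-7 + -2·2 + 2·1 + 1·-2 = 3
  a_6 = -1·3 + -2·-7 + 2·2 + 1·1 = 16
  a_7 = -1·16 + -2·3 + 2·-7 + 1·2 = -34
  a_8 = -1·-34 + -2·16 + 2·3 + 1·-7 = 1
  a_9 = -1·1 + -2·-34 + 2·16 + 1·3 = 102
  a_10 = -1·102 + -2·1 + 2·-34 + 1·16 = -156
  a_11 = -1·-156 + -2·102 + 2·1 + 1·-34 = -80
  a_12 = -1·-80 + -2·-156 + 2·102 + 1·1 = 597
  a_13 = -1·597 + -2·-80 + 2·-156 + 1·102 = -647
  a_14 = -1·-647 + -2·597 + 2·-80 + 1·-156 = -863

-1,-2,2,1 ; -863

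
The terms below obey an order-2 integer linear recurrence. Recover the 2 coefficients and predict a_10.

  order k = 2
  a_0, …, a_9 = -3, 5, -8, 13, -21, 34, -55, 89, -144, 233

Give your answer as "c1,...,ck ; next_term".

  a_2 = -1·5 + 1·-3 = -8
  a_3 = -1·-8 + 1·5 = 13
  a_4 = -1·13 + 1·-8 = -21
  a_5 = -1·-21 + 1·13 = 34
  a_6 = -1·34 + 1·-21 = -55
  a_7 = -1·-55 + 1·34 = 89
  a_8 = -1·89 + 1·-55 = -144
  a_9 = -1·-144 + 1·89 = 233
  a_10 = -1·233 + 1·-144 = -377

-1,1 ; -377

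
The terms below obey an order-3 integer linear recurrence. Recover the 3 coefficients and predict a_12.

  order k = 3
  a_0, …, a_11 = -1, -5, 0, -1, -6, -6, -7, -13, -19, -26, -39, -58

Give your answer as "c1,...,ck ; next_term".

  a_3 = 1·0 + 0·-5 + 1·-1 = -1
  a_4 = 1·-1 + 0·0 + 1·-5 = -6
  a_5 = 1·-6 + 0·-1 + 1·0 = -6
  a_6 = 1·-6 + 0·-6 + 1·-1 = -7
  a_7 = 1·-7 + 0·-6 + 1·-6 = -13
  a_8 = 1·-13 + 0·-7 + 1·-6 = -19
  a_9 = 1·-19 + 0·-13 + 1·-7 = -26
  a_10 = 1·-26 + 0·-19 + 1·-13 = -39
  a_11 = 1·-39 + 0·-26 + 1·-19 = -58
  a_12 = 1·-58 + 0·-39 + 1·-26 = -84

1,0,1 ; -84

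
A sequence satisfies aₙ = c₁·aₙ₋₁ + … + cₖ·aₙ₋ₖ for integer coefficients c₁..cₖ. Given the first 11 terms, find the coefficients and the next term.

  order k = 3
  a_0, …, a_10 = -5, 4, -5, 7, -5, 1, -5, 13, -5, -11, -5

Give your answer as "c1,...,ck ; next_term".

-1,-2,-2 ; 37

  a_3 = -1·-5 + -2·4 + -2·-5 = 7
  a_4 = -1·7 + -2·-5 + -2·4 = -5
  a_5 = -1·-5 + -2·7 + -2·-5 = 1
  a_6 = -1·1 + -2·-5 + -2·7 = -5
  a_7 = -1·-5 + -2·1 + -2·-5 = 13
  a_8 = -1·13 + -2·-5 + -2·1 = -5
  a_9 = -1·-5 + -2·13 + -2·-5 = -11
  a_10 = -1·-11 + -2·-5 + -2·13 = -5
  a_11 = -1·-5 + -2·-11 + -2·-5 = 37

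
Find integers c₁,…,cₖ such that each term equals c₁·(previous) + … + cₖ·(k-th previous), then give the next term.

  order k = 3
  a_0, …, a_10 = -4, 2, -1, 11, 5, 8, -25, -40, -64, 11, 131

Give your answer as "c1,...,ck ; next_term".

  a_3 = 1·-1 + 0·2 + -3·-4 = 11
  a_4 = 1·11 + 0·-1 + -3·2 = 5
  a_5 = 1·5 + 0·11 + -3·-1 = 8
  a_6 = 1·8 + 0·5 + -3·11 = -25
  a_7 = 1·-25 + 0·8 + -3·5 = -40
  a_8 = 1·-40 + 0·-25 + -3·8 = -64
  a_9 = 1·-64 + 0·-40 + -3·-25 = 11
  a_10 = 1·11 + 0·-64 + -3·-40 = 131
  a_11 = 1·131 + 0·11 + -3·-64 = 323

1,0,-3 ; 323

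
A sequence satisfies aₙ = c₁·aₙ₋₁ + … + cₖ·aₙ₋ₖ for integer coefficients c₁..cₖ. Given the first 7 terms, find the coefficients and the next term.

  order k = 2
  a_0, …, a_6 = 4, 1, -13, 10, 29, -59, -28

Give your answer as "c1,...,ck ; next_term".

-1,-3 ; 205

  a_2 = -1·1 + -3·4 = -13
  a_3 = -1·-13 + -3·1 = 10
  a_4 = -1·10 + -3·-13 = 29
  a_5 = -1·29 + -3·10 = -59
  a_6 = -1·-59 + -3·29 = -28
  a_7 = -1·-28 + -3·-59 = 205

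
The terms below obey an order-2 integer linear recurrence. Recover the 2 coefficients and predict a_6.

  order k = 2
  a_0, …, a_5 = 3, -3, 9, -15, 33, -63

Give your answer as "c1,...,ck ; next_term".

  a_2 = -1·-3 + 2·3 = 9
  a_3 = -1·9 + 2·-3 = -15
  a_4 = -1·-15 + 2·9 = 33
  a_5 = -1·33 + 2·-15 = -63
  a_6 = -1·-63 + 2·33 = 129

-1,2 ; 129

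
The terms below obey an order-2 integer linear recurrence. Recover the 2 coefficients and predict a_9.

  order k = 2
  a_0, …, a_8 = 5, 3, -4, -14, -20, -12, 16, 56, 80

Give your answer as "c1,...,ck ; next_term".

  a_2 = 2·3 + -2·5 = -4
  a_3 = 2·-4 + -2·3 = -14
  a_4 = 2·-14 + -2·-4 = -20
  a_5 = 2·-20 + -2·-14 = -12
  a_6 = 2·-12 + -2·-20 = 16
  a_7 = 2·16 + -2·-12 = 56
  a_8 = 2·56 + -2·16 = 80
  a_9 = 2·80 + -2·56 = 48

2,-2 ; 48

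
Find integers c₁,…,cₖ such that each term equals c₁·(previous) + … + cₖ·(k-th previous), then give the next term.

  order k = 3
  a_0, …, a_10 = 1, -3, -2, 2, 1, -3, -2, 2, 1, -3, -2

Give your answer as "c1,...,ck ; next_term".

  a_3 = 1·-2 + -1·-3 + 1·1 = 2
  a_4 = 1·2 + -1·-2 + 1·-3 = 1
  a_5 = 1·1 + -1·2 + 1·-2 = -3
  a_6 = 1·-3 + -1·1 + 1·2 = -2
  a_7 = 1·-2 + -1·-3 + 1·1 = 2
  a_8 = 1·2 + -1·-2 + 1·-3 = 1
  a_9 = 1·1 + -1·2 + 1·-2 = -3
  a_10 = 1·-3 + -1·1 + 1·2 = -2
  a_11 = 1·-2 + -1·-3 + 1·1 = 2

1,-1,1 ; 2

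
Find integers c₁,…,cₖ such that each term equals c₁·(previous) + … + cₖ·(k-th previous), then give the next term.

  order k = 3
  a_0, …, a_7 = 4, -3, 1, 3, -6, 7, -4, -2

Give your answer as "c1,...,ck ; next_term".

  a_3 = -1·1 + 0·-3 + 1·4 = 3
  a_4 = -1·3 + 0·1 + 1·-3 = -6
  a_5 = -1·-6 + 0·3 + 1·1 = 7
  a_6 = -1·7 + 0·-6 + 1·3 = -4
  a_7 = -1·-4 + 0·7 + 1·-6 = -2
  a_8 = -1·-2 + 0·-4 + 1·7 = 9

-1,0,1 ; 9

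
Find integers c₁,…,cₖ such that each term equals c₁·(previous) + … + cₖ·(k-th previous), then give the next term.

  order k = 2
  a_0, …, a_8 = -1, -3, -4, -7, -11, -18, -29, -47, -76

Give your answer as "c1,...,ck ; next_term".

  a_2 = 1·-3 + 1·-1 = -4
  a_3 = 1·-4 + 1·-3 = -7
  a_4 = 1·-7 + 1·-4 = -11
  a_5 = 1·-11 + 1·-7 = -18
  a_6 = 1·-18 + 1·-11 = -29
  a_7 = 1·-29 + 1·-18 = -47
  a_8 = 1·-47 + 1·-29 = -76
  a_9 = 1·-76 + 1·-47 = -123

1,1 ; -123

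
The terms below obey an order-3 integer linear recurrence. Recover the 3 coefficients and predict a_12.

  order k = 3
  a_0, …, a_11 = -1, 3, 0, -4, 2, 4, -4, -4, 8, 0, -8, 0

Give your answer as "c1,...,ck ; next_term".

  a_3 = -2·0 + -2·3 + -2·-1 = -4
  a_4 = -2·-4 + -2·0 + -2·3 = 2
  a_5 = -2·2 + -2·-4 + -2·0 = 4
  a_6 = -2·4 + -2·2 + -2·-4 = -4
  a_7 = -2·-4 + -2·4 + -2·2 = -4
  a_8 = -2·-4 + -2·-4 + -2·4 = 8
  a_9 = -2·8 + -2·-4 + -2·-4 = 0
  a_10 = -2·0 + -2·8 + -2·-4 = -8
  a_11 = -2·-8 + -2·0 + -2·8 = 0
  a_12 = -2·0 + -2·-8 + -2·0 = 16

-2,-2,-2 ; 16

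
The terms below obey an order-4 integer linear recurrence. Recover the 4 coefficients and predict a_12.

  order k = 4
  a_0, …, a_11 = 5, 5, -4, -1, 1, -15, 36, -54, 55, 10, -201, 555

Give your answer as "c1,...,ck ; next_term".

  a_4 = -2·-1 + -1·-4 + 1·5 + -2·5 = 1
  a_5 = -2·1 + -1·-1 + 1·-4 + -2·5 = -15
  a_6 = -2·-15 + -1·1 + 1·-1 + -2·-4 = 36
  a_7 = -2·36 + -1·-15 + 1·1 + -2·-1 = -54
  a_8 = -2·-54 + -1·36 + 1·-15 + -2·1 = 55
  a_9 = -2·55 + -1·-54 + 1·36 + -2·-15 = 10
  a_10 = -2·10 + -1·55 + 1·-54 + -2·36 = -201
  a_11 = -2·-201 + -1·10 + 1·55 + -2·-54 = 555
  a_12 = -2·555 + -1·-201 + 1·10 + -2·55 = -1009

-2,-1,1,-2 ; -1009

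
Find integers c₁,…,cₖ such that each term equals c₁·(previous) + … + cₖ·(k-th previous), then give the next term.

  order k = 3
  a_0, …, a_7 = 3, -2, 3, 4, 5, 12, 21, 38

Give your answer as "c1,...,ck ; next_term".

  a_3 = 1·3 + 1·-2 + 1·3 = 4
  a_4 = 1·4 + 1·3 + 1·-2 = 5
  a_5 = 1·5 + 1·4 + 1·3 = 12
  a_6 = 1·12 + 1·5 + 1·4 = 21
  a_7 = 1·21 + 1·12 + 1·5 = 38
  a_8 = 1·38 + 1·21 + 1·12 = 71

1,1,1 ; 71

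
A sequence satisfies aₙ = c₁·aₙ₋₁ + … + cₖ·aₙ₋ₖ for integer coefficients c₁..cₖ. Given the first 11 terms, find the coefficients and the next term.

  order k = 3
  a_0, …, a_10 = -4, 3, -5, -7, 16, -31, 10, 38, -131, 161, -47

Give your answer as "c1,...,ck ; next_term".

-1,0,3 ; -346

  a_3 = -1·-5 + 0·3 + 3·-4 = -7
  a_4 = -1·-7 + 0·-5 + 3·3 = 16
  a_5 = -1·16 + 0·-7 + 3·-5 = -31
  a_6 = -1·-31 + 0·16 + 3·-7 = 10
  a_7 = -1·10 + 0·-31 + 3·16 = 38
  a_8 = -1·38 + 0·10 + 3·-31 = -131
  a_9 = -1·-131 + 0·38 + 3·10 = 161
  a_10 = -1·161 + 0·-131 + 3·38 = -47
  a_11 = -1·-47 + 0·161 + 3·-131 = -346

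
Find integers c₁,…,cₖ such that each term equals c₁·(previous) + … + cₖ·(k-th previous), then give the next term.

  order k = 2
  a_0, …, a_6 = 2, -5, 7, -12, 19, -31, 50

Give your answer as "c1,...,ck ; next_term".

-1,1 ; -81

  a_2 = -1·-5 + 1·2 = 7
  a_3 = -1·7 + 1·-5 = -12
  a_4 = -1·-12 + 1·7 = 19
  a_5 = -1·19 + 1·-12 = -31
  a_6 = -1·-31 + 1·19 = 50
  a_7 = -1·50 + 1·-31 = -81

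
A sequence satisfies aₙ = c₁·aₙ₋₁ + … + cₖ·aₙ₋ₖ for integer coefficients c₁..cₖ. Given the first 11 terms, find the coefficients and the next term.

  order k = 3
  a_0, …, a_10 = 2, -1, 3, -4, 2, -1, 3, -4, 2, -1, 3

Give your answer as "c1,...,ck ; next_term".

  a_3 = -1·3 + -1·-1 + -1·2 = -4
  a_4 = -1·-4 + -1·3 + -1·-1 = 2
  a_5 = -1·2 + -1·-4 + -1·3 = -1
  a_6 = -1·-1 + -1·2 + -1·-4 = 3
  a_7 = -1·3 + -1·-1 + -1·2 = -4
  a_8 = -1·-4 + -1·3 + -1·-1 = 2
  a_9 = -1·2 + -1·-4 + -1·3 = -1
  a_10 = -1·-1 + -1·2 + -1·-4 = 3
  a_11 = -1·3 + -1·-1 + -1·2 = -4

-1,-1,-1 ; -4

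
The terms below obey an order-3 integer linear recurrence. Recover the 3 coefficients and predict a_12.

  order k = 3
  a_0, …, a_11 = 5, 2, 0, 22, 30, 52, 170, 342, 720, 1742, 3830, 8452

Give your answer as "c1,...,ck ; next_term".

  a_3 = 1·0 + 1·2 + 4·5 = 22
  a_4 = 1·22 + 1·0 + 4·2 = 30
  a_5 = 1·30 + 1·22 + 4·0 = 52
  a_6 = 1·52 + 1·30 + 4·22 = 170
  a_7 = 1·170 + 1·52 + 4·30 = 342
  a_8 = 1·342 + 1·170 + 4·52 = 720
  a_9 = 1·720 + 1·342 + 4·170 = 1742
  a_10 = 1·1742 + 1·720 + 4·342 = 3830
  a_11 = 1·3830 + 1·1742 + 4·720 = 8452
  a_12 = 1·8452 + 1·3830 + 4·1742 = 19250

1,1,4 ; 19250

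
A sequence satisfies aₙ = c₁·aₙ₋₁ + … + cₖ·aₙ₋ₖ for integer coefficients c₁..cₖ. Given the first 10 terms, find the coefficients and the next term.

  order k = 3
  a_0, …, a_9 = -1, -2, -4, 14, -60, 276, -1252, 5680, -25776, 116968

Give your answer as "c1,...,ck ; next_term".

-4,2,-2 ; -530784

  a_3 = -4·-4 + 2·-2 + -2·-1 = 14
  a_4 = -4·14 + 2·-4 + -2·-2 = -60
  a_5 = -4·-60 + 2·14 + -2·-4 = 276
  a_6 = -4·276 + 2·-60 + -2·14 = -1252
  a_7 = -4·-1252 + 2·276 + -2·-60 = 5680
  a_8 = -4·5680 + 2·-1252 + -2·276 = -25776
  a_9 = -4·-25776 + 2·5680 + -2·-1252 = 116968
  a_10 = -4·116968 + 2·-25776 + -2·5680 = -530784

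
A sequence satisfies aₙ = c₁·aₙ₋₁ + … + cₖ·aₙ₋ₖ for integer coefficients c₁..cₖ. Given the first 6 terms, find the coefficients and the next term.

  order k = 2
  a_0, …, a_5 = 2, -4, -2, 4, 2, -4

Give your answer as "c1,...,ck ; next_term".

  a_2 = 0·-4 + -1·2 = -2
  a_3 = 0·-2 + -1·-4 = 4
  a_4 = 0·4 + -1·-2 = 2
  a_5 = 0·2 + -1·4 = -4
  a_6 = 0·-4 + -1·2 = -2

0,-1 ; -2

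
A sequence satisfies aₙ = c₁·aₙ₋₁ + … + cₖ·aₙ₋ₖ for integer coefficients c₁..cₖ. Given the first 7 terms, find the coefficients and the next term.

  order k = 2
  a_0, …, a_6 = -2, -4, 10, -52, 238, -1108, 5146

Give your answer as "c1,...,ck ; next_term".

  a_2 = -4·-4 + 3·-2 = 10
  a_3 = -4·10 + 3·-4 = -52
  a_4 = -4·-52 + 3·10 = 238
  a_5 = -4·238 + 3·-52 = -1108
  a_6 = -4·-1108 + 3·238 = 5146
  a_7 = -4·5146 + 3·-1108 = -23908

-4,3 ; -23908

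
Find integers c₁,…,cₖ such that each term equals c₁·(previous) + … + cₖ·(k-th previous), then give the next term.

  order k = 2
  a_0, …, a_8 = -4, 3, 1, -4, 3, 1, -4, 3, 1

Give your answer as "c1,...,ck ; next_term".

  a_2 = -1·3 + -1·-4 = 1
  a_3 = -1·1 + -1·3 = -4
  a_4 = -1·-4 + -1·1 = 3
  a_5 = -1·3 + -1·-4 = 1
  a_6 = -1·1 + -1·3 = -4
  a_7 = -1·-4 + -1·1 = 3
  a_8 = -1·3 + -1·-4 = 1
  a_9 = -1·1 + -1·3 = -4

-1,-1 ; -4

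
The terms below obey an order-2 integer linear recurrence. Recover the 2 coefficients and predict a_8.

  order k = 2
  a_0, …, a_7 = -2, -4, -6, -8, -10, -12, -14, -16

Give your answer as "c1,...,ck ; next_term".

2,-1 ; -18

  a_2 = 2·-4 + -1·-2 = -6
  a_3 = 2·-6 + -1·-4 = -8
  a_4 = 2·-8 + -1·-6 = -10
  a_5 = 2·-10 + -1·-8 = -12
  a_6 = 2·-12 + -1·-10 = -14
  a_7 = 2·-14 + -1·-12 = -16
  a_8 = 2·-16 + -1·-14 = -18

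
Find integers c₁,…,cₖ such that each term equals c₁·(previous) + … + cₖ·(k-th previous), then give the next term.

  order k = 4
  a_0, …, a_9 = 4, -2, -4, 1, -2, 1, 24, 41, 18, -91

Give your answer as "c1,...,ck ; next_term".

2,-3,0,-4 ; -332

  a_4 = 2·1 + -3·-4 + 0·-2 + -4·4 = -2
  a_5 = 2·-2 + -3·1 + 0·-4 + -4·-2 = 1
  a_6 = 2·1 + -3·-2 + 0·1 + -4·-4 = 24
  a_7 = 2·24 + -3·1 + 0·-2 + -4·1 = 41
  a_8 = 2·41 + -3·24 + 0·1 + -4·-2 = 18
  a_9 = 2·18 + -3·41 + 0·24 + -4·1 = -91
  a_10 = 2·-91 + -3·18 + 0·41 + -4·24 = -332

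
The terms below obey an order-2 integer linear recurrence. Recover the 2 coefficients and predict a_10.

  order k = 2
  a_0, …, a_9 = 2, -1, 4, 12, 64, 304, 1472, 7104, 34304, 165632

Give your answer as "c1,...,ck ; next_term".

  a_2 = 4·-1 + 4·2 = 4
  a_3 = 4·4 + 4·-1 = 12
  a_4 = 4·12 + 4·4 = 64
  a_5 = 4·64 + 4·12 = 304
  a_6 = 4·304 + 4·64 = 1472
  a_7 = 4·1472 + 4·304 = 7104
  a_8 = 4·7104 + 4·1472 = 34304
  a_9 = 4·34304 + 4·7104 = 165632
  a_10 = 4·165632 + 4·34304 = 799744

4,4 ; 799744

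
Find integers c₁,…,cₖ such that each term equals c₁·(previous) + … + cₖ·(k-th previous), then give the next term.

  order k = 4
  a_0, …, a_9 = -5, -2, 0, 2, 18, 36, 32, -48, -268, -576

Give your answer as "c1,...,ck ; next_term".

2,-2,-2,-2 ; -584

  a_4 = 2·2 + -2·0 + -2·-2 + -2·-5 = 18
  a_5 = 2·18 + -2·2 + -2·0 + -2·-2 = 36
  a_6 = 2·36 + -2·18 + -2·2 + -2·0 = 32
  a_7 = 2·32 + -2·36 + -2·18 + -2·2 = -48
  a_8 = 2·-48 + -2·32 + -2·36 + -2·18 = -268
  a_9 = 2·-268 + -2·-48 + -2·32 + -2·36 = -576
  a_10 = 2·-576 + -2·-268 + -2·-48 + -2·32 = -584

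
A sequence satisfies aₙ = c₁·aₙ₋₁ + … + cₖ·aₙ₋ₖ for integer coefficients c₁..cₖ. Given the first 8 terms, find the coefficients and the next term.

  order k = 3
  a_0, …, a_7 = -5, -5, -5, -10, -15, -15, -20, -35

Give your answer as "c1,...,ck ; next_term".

1,-1,2 ; -45

  a_3 = 1·-5 + -1·-5 + 2·-5 = -10
  a_4 = 1·-10 + -1·-5 + 2·-5 = -15
  a_5 = 1·-15 + -1·-10 + 2·-5 = -15
  a_6 = 1·-15 + -1·-15 + 2·-10 = -20
  a_7 = 1·-20 + -1·-15 + 2·-15 = -35
  a_8 = 1·-35 + -1·-20 + 2·-15 = -45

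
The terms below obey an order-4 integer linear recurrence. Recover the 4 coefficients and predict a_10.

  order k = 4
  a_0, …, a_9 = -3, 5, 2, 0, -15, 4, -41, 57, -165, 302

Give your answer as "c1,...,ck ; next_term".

0,3,-3,2 ; -748

  a_4 = 0·0 + 3·2 + -3·5 + 2·-3 = -15
  a_5 = 0·-15 + 3·0 + -3·2 + 2·5 = 4
  a_6 = 0·4 + 3·-15 + -3·0 + 2·2 = -41
  a_7 = 0·-41 + 3·4 + -3·-15 + 2·0 = 57
  a_8 = 0·57 + 3·-41 + -3·4 + 2·-15 = -165
  a_9 = 0·-165 + 3·57 + -3·-41 + 2·4 = 302
  a_10 = 0·302 + 3·-165 + -3·57 + 2·-41 = -748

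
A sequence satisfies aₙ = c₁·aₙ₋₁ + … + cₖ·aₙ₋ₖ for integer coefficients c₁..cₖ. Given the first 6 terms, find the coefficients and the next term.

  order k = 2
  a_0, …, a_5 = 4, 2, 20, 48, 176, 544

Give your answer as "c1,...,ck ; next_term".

2,4 ; 1792

  a_2 = 2·2 + 4·4 = 20
  a_3 = 2·20 + 4·2 = 48
  a_4 = 2·48 + 4·20 = 176
  a_5 = 2·176 + 4·48 = 544
  a_6 = 2·544 + 4·176 = 1792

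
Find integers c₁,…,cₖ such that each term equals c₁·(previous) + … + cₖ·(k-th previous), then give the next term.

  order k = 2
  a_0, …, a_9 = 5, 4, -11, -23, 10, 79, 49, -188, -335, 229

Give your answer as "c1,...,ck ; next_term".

  a_2 = 1·4 + -3·5 = -11
  a_3 = 1·-11 + -3·4 = -23
  a_4 = 1·-23 + -3·-11 = 10
  a_5 = 1·10 + -3·-23 = 79
  a_6 = 1·79 + -3·10 = 49
  a_7 = 1·49 + -3·79 = -188
  a_8 = 1·-188 + -3·49 = -335
  a_9 = 1·-335 + -3·-188 = 229
  a_10 = 1·229 + -3·-335 = 1234

1,-3 ; 1234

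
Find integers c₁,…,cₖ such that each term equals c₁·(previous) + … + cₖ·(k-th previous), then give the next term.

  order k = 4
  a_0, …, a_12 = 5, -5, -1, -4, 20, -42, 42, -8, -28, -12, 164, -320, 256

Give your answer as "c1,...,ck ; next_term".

  a_4 = -2·-4 + -2·-1 + 0·-5 + 2·5 = 20
  a_5 = -2·20 + -2·-4 + 0·-1 + 2·-5 = -42
  a_6 = -2·-42 + -2·20 + 0·-4 + 2·-1 = 42
  a_7 = -2·42 + -2·-42 + 0·20 + 2·-4 = -8
  a_8 = -2·-8 + -2·42 + 0·-42 + 2·20 = -28
  a_9 = -2·-28 + -2·-8 + 0·42 + 2·-42 = -12
  a_10 = -2·-12 + -2·-28 + 0·-8 + 2·42 = 164
  a_11 = -2·164 + -2·-12 + 0·-28 + 2·-8 = -320
  a_12 = -2·-320 + -2·164 + 0·-12 + 2·-28 = 256
  a_13 = -2·256 + -2·-320 + 0·164 + 2·-12 = 104

-2,-2,0,2 ; 104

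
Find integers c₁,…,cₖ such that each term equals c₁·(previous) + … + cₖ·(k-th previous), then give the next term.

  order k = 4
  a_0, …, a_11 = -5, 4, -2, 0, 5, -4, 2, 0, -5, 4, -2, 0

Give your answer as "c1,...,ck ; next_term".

  a_4 = 0·0 + 0·-2 + 0·4 + -1·-5 = 5
  a_5 = 0·5 + 0·0 + 0·-2 + -1·4 = -4
  a_6 = 0·-4 + 0·5 + 0·0 + -1·-2 = 2
  a_7 = 0·2 + 0·-4 + 0·5 + -1·0 = 0
  a_8 = 0·0 + 0·2 + 0·-4 + -1·5 = -5
  a_9 = 0·-5 + 0·0 + 0·2 + -1·-4 = 4
  a_10 = 0·4 + 0·-5 + 0·0 + -1·2 = -2
  a_11 = 0·-2 + 0·4 + 0·-5 + -1·0 = 0
  a_12 = 0·0 + 0·-2 + 0·4 + -1·-5 = 5

0,0,0,-1 ; 5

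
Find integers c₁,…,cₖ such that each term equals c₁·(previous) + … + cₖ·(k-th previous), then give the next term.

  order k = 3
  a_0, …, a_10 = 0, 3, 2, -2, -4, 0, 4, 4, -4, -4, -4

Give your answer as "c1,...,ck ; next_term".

  a_3 = -1·2 + 0·3 + -2·0 = -2
  a_4 = -1·-2 + 0·2 + -2·3 = -4
  a_5 = -1·-4 + 0·-2 + -2·2 = 0
  a_6 = -1·0 + 0·-4 + -2·-2 = 4
  a_7 = -1·4 + 0·0 + -2·-4 = 4
  a_8 = -1·4 + 0·4 + -2·0 = -4
  a_9 = -1·-4 + 0·4 + -2·4 = -4
  a_10 = -1·-4 + 0·-4 + -2·4 = -4
  a_11 = -1·-4 + 0·-4 + -2·-4 = 12

-1,0,-2 ; 12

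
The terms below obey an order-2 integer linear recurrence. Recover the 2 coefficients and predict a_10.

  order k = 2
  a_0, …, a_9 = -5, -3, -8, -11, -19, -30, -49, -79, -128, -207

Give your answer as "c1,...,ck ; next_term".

  a_2 = 1·-3 + 1·-5 = -8
  a_3 = 1·-8 + 1·-3 = -11
  a_4 = 1·-11 + 1·-8 = -19
  a_5 = 1·-19 + 1·-11 = -30
  a_6 = 1·-30 + 1·-19 = -49
  a_7 = 1·-49 + 1·-30 = -79
  a_8 = 1·-79 + 1·-49 = -128
  a_9 = 1·-128 + 1·-79 = -207
  a_10 = 1·-207 + 1·-128 = -335

1,1 ; -335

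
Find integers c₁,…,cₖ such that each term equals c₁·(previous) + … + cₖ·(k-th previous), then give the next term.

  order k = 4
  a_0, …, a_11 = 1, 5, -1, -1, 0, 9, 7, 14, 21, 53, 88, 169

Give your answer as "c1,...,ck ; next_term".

  a_4 = 1·-1 + 1·-1 + 0·5 + 2·1 = 0
  a_5 = 1·0 + 1·-1 + 0·-1 + 2·5 = 9
  a_6 = 1·9 + 1·0 + 0·-1 + 2·-1 = 7
  a_7 = 1·7 + 1·9 + 0·0 + 2·-1 = 14
  a_8 = 1·14 + 1·7 + 0·9 + 2·0 = 21
  a_9 = 1·21 + 1·14 + 0·7 + 2·9 = 53
  a_10 = 1·53 + 1·21 + 0·14 + 2·7 = 88
  a_11 = 1·88 + 1·53 + 0·21 + 2·14 = 169
  a_12 = 1·169 + 1·88 + 0·53 + 2·21 = 299

1,1,0,2 ; 299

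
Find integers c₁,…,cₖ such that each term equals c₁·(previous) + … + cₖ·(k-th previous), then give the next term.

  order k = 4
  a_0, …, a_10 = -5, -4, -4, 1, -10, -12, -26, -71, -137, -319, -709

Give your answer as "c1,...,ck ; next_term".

  a_4 = 1·1 + 2·-4 + 2·-4 + -1·-5 = -10
  a_5 = 1·-10 + 2·1 + 2·-4 + -1·-4 = -12
  a_6 = 1·-12 + 2·-10 + 2·1 + -1·-4 = -26
  a_7 = 1·-26 + 2·-12 + 2·-10 + -1·1 = -71
  a_8 = 1·-71 + 2·-26 + 2·-12 + -1·-10 = -137
  a_9 = 1·-137 + 2·-71 + 2·-26 + -1·-12 = -319
  a_10 = 1·-319 + 2·-137 + 2·-71 + -1·-26 = -709
  a_11 = 1·-709 + 2·-319 + 2·-137 + -1·-71 = -1550

1,2,2,-1 ; -1550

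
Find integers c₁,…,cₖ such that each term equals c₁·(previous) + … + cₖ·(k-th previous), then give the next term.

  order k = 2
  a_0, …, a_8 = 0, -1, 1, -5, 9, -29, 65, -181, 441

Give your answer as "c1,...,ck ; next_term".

  a_2 = -1·-1 + 4·0 = 1
  a_3 = -1·1 + 4·-1 = -5
  a_4 = -1·-5 + 4·1 = 9
  a_5 = -1·9 + 4·-5 = -29
  a_6 = -1·-29 + 4·9 = 65
  a_7 = -1·65 + 4·-29 = -181
  a_8 = -1·-181 + 4·65 = 441
  a_9 = -1·441 + 4·-181 = -1165

-1,4 ; -1165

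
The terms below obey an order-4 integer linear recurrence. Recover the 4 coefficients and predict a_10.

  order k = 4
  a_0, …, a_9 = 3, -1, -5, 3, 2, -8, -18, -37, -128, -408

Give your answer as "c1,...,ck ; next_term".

2,2,3,3 ; -1237

  a_4 = 2·3 + 2·-5 + 3·-1 + 3·3 = 2
  a_5 = 2·2 + 2·3 + 3·-5 + 3·-1 = -8
  a_6 = 2·-8 + 2·2 + 3·3 + 3·-5 = -18
  a_7 = 2·-18 + 2·-8 + 3·2 + 3·3 = -37
  a_8 = 2·-37 + 2·-18 + 3·-8 + 3·2 = -128
  a_9 = 2·-128 + 2·-37 + 3·-18 + 3·-8 = -408
  a_10 = 2·-408 + 2·-128 + 3·-37 + 3·-18 = -1237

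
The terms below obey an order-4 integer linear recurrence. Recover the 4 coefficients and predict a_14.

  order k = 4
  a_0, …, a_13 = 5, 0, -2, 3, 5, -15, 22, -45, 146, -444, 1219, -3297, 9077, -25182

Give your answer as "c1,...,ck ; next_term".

-3,-2,-3,2 ; 69721

  a_4 = -3·3 + -2·-2 + -3·0 + 2·5 = 5
  a_5 = -3·5 + -2·3 + -3·-2 + 2·0 = -15
  a_6 = -3·-15 + -2·5 + -3·3 + 2·-2 = 22
  a_7 = -3·22 + -2·-15 + -3·5 + 2·3 = -45
  a_8 = -3·-45 + -2·22 + -3·-15 + 2·5 = 146
  a_9 = -3·146 + -2·-45 + -3·22 + 2·-15 = -444
  a_10 = -3·-444 + -2·146 + -3·-45 + 2·22 = 1219
  a_11 = -3·1219 + -2·-444 + -3·146 + 2·-45 = -3297
  a_12 = -3·-3297 + -2·1219 + -3·-444 + 2·146 = 9077
  a_13 = -3·9077 + -2·-3297 + -3·1219 + 2·-444 = -25182
  a_14 = -3·-25182 + -2·9077 + -3·-3297 + 2·1219 = 69721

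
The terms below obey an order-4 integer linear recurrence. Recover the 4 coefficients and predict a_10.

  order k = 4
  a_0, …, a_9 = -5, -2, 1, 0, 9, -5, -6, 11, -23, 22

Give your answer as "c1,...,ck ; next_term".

  a_4 = -1·0 + -1·1 + 0·-2 + -2·-5 = 9
  a_5 = -1·9 + -1·0 + 0·1 + -2·-2 = -5
  a_6 = -1·-5 + -1·9 + 0·0 + -2·1 = -6
  a_7 = -1·-6 + -1·-5 + 0·9 + -2·0 = 11
  a_8 = -1·11 + -1·-6 + 0·-5 + -2·9 = -23
  a_9 = -1·-23 + -1·11 + 0·-6 + -2·-5 = 22
  a_10 = -1·22 + -1·-23 + 0·11 + -2·-6 = 13

-1,-1,0,-2 ; 13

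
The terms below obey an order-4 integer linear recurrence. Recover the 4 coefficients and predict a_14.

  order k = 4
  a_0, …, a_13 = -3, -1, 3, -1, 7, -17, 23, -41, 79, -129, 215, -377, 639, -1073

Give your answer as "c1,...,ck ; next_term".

-2,-1,-2,-2 ; 1831

  a_4 = -2·-1 + -1·3 + -2·-1 + -2·-3 = 7
  a_5 = -2·7 + -1·-1 + -2·3 + -2·-1 = -17
  a_6 = -2·-17 + -1·7 + -2·-1 + -2·3 = 23
  a_7 = -2·23 + -1·-17 + -2·7 + -2·-1 = -41
  a_8 = -2·-41 + -1·23 + -2·-17 + -2·7 = 79
  a_9 = -2·79 + -1·-41 + -2·23 + -2·-17 = -129
  a_10 = -2·-129 + -1·79 + -2·-41 + -2·23 = 215
  a_11 = -2·215 + -1·-129 + -2·79 + -2·-41 = -377
  a_12 = -2·-377 + -1·215 + -2·-129 + -2·79 = 639
  a_13 = -2·639 + -1·-377 + -2·215 + -2·-129 = -1073
  a_14 = -2·-1073 + -1·639 + -2·-377 + -2·215 = 1831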